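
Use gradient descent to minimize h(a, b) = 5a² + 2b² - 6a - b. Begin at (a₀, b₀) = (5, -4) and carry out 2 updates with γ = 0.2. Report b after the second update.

∇h = (10a - 6, 4b - 1)
Step 1: at (5, -4), ∇h = (44, -17) → (5, -4) − 0.2·(44, -17) = (-3.8, -0.6)
Step 2: at (-3.8, -0.6), ∇h = (-44, -3.4) → (-3.8, -0.6) − 0.2·(-44, -3.4) = (5, 0.08)
b = 0.08

0.08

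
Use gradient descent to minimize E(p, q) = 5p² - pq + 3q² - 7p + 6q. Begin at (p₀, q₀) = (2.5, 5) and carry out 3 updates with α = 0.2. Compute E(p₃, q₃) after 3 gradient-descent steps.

∇E = (10p - q - 7, -p + 6q + 6)
(p₁, q₁) = (2.5, 5) − 0.2·(13, 33.5) = (-0.1, -1.7)
(p₂, q₂) = (-0.1, -1.7) − 0.2·(-6.3, -4.1) = (1.16, -0.88)
(p₃, q₃) = (1.16, -0.88) − 0.2·(5.48, -0.44) = (0.064, -0.792)
E(0.064, -0.792) = -3.24704

-3.24704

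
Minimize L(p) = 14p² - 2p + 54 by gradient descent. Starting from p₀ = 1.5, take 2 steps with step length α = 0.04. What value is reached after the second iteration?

L′(p) = 28p - 2
Step 1: L′(1.5) = 40; p₁ = 1.5 − 0.04·40 = -0.1
Step 2: L′(-0.1) = -4.8; p₂ = -0.1 − 0.04·(-4.8) = 0.092

0.092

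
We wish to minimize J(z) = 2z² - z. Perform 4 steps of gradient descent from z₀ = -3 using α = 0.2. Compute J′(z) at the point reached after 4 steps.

J′(z) = 4z - 1
z₁ = -3 − 0.2·(-13) = -0.4
z₂ = -0.4 − 0.2·(-2.6) = 0.12
z₃ = 0.12 − 0.2·(-0.52) = 0.224
z₄ = 0.224 − 0.2·(-0.104) = 0.2448
J′(z) at (0.2448) = -0.0208

-0.0208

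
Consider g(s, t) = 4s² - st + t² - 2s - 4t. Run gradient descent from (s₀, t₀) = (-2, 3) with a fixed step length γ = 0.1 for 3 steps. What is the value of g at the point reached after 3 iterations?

∇g = (8s - t - 2, -s + 2t - 4)
(s₁, t₁) = (-2, 3) − 0.1·(-21, 4) = (0.1, 2.6)
(s₂, t₂) = (0.1, 2.6) − 0.1·(-3.8, 1.1) = (0.48, 2.49)
(s₃, t₃) = (0.48, 2.49) − 0.1·(-0.65, 0.5) = (0.545, 2.44)
g(0.545, 2.44) = -5.0381

-5.0381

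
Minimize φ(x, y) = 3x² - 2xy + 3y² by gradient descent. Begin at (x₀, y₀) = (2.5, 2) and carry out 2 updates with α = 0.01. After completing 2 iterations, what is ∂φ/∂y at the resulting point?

6.6016

∇φ = (6x - 2y, -2x + 6y)
(x₁, y₁) = (2.5, 2) − 0.01·(11, 7) = (2.39, 1.93)
(x₂, y₂) = (2.39, 1.93) − 0.01·(10.48, 6.8) = (2.2852, 1.862)
∂φ/∂y at (2.2852, 1.862) = 6.6016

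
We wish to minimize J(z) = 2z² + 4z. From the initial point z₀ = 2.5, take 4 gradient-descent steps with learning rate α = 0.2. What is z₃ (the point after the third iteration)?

-0.972

J′(z) = 4z + 4
z₁ = 2.5 − 0.2·14 = -0.3
z₂ = -0.3 − 0.2·2.8 = -0.86
z₃ = -0.86 − 0.2·0.56 = -0.972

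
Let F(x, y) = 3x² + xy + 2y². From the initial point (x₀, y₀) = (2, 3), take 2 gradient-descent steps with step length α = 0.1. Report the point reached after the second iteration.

(0.04, 0.91)

∇F = (6x + y, x + 4y)
Step 1: at (2, 3), ∇F = (15, 14) → (2, 3) − 0.1·(15, 14) = (0.5, 1.6)
Step 2: at (0.5, 1.6), ∇F = (4.6, 6.9) → (0.5, 1.6) − 0.1·(4.6, 6.9) = (0.04, 0.91)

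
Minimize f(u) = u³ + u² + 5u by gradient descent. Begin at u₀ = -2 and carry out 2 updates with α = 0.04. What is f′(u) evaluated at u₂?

30.723121242112

f′(u) = 3u² + 2u + 5
Step 1: f′(-2) = 13; u₁ = -2 − 0.04·13 = -2.52
Step 2: f′(-2.52) = 19.0112; u₂ = -2.52 − 0.04·19.0112 = -3.280448
f′(u) at (-3.280448) = 30.723121242112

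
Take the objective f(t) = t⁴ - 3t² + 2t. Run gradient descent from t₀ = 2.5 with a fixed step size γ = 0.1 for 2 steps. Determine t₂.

f′(t) = 4t³ - 6t + 2
Step 1: f′(2.5) = 49.5; t₁ = 2.5 − 0.1·49.5 = -2.45
Step 2: f′(-2.45) = -42.1245; t₂ = -2.45 − 0.1·(-42.1245) = 1.76245

1.76245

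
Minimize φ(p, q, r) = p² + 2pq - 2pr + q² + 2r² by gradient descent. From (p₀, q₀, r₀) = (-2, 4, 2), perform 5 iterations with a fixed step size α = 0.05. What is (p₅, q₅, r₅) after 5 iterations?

∇φ = (2p + 2q - 2r, 2p + 2q, -2p + 4r)
(p₁, q₁, r₁) = (-2, 4, 2) − 0.05·(0, 4, 12) = (-2, 3.8, 1.4)
(p₂, q₂, r₂) = (-2, 3.8, 1.4) − 0.05·(0.8, 3.6, 9.6) = (-2.04, 3.62, 0.92)
(p₃, q₃, r₃) = (-2.04, 3.62, 0.92) − 0.05·(1.32, 3.16, 7.76) = (-2.106, 3.462, 0.532)
(p₄, q₄, r₄) = (-2.106, 3.462, 0.532) − 0.05·(1.648, 2.712, 6.34) = (-2.1884, 3.3264, 0.215)
(p₅, q₅, r₅) = (-2.1884, 3.3264, 0.215) − 0.05·(1.846, 2.276, 5.2368) = (-2.2807, 3.2126, -0.04684)

(-2.2807, 3.2126, -0.04684)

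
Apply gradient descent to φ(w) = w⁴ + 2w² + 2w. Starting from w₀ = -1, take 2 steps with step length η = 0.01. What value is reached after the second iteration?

φ′(w) = 4w³ + 4w + 2
Step 1: φ′(-1) = -6; w₁ = -1 − 0.01·(-6) = -0.94
Step 2: φ′(-0.94) = -5.082336; w₂ = -0.94 − 0.01·(-5.082336) = -0.88917664

-0.88917664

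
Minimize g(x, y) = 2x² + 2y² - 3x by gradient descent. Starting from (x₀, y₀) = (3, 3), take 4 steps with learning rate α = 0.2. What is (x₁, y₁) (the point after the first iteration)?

∇g = (4x - 3, 4y)
Step 1: at (3, 3), ∇g = (9, 12) → (3, 3) − 0.2·(9, 12) = (1.2, 0.6)

(1.2, 0.6)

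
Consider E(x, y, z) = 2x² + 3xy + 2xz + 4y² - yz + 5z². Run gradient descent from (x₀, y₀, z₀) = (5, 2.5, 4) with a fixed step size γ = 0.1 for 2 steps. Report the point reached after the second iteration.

(1.2, -0.63, -0.35)

∇E = (4x + 3y + 2z, 3x + 8y - z, 2x - y + 10z)
Step 1: at (5, 2.5, 4), ∇E = (35.5, 31, 47.5) → (5, 2.5, 4) − 0.1·(35.5, 31, 47.5) = (1.45, -0.6, -0.75)
Step 2: at (1.45, -0.6, -0.75), ∇E = (2.5, 0.3, -4) → (1.45, -0.6, -0.75) − 0.1·(2.5, 0.3, -4) = (1.2, -0.63, -0.35)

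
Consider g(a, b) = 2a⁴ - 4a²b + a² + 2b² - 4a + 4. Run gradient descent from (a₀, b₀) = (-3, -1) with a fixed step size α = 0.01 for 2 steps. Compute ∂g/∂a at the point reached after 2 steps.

∇g = (8a³ - 8ab + 2a - 4, -4a² + 4b)
Step 1: at (-3, -1), ∇g = (-250, -40) → (-3, -1) − 0.01·(-250, -40) = (-0.5, -0.6)
Step 2: at (-0.5, -0.6), ∇g = (-8.4, -3.4) → (-0.5, -0.6) − 0.01·(-8.4, -3.4) = (-0.416, -0.566)
∂g/∂a at (-0.416, -0.566) = -7.291578368

-7.291578368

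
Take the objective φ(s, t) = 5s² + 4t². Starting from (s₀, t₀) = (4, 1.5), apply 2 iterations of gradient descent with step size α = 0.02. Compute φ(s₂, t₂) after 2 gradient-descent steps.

37.24884224

∇φ = (10s, 8t)
(s₁, t₁) = (4, 1.5) − 0.02·(40, 12) = (3.2, 1.26)
(s₂, t₂) = (3.2, 1.26) − 0.02·(32, 10.08) = (2.56, 1.0584)
φ(2.56, 1.0584) = 37.24884224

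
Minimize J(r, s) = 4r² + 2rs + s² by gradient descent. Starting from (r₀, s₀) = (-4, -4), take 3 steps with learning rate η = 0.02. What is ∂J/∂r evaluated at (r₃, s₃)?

-22.318592

∇J = (8r + 2s, 2r + 2s)
Step 1: at (-4, -4), ∇J = (-40, -16) → (-4, -4) − 0.02·(-40, -16) = (-3.2, -3.68)
Step 2: at (-3.2, -3.68), ∇J = (-32.96, -13.76) → (-3.2, -3.68) − 0.02·(-32.96, -13.76) = (-2.5408, -3.4048)
Step 3: at (-2.5408, -3.4048), ∇J = (-27.136, -11.8912) → (-2.5408, -3.4048) − 0.02·(-27.136, -11.8912) = (-1.99808, -3.166976)
∂J/∂r at (-1.99808, -3.166976) = -22.318592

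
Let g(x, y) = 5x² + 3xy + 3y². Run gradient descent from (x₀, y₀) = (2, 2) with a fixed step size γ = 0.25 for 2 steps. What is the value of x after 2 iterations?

∇g = (10x + 3y, 3x + 6y)
(x₁, y₁) = (2, 2) − 0.25·(26, 18) = (-4.5, -2.5)
(x₂, y₂) = (-4.5, -2.5) − 0.25·(-52.5, -28.5) = (8.625, 4.625)
x = 8.625

8.625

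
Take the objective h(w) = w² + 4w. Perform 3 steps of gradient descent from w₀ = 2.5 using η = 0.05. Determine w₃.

h′(w) = 2w + 4
w₁ = 2.5 − 0.05·9 = 2.05
w₂ = 2.05 − 0.05·8.1 = 1.645
w₃ = 1.645 − 0.05·7.29 = 1.2805

1.2805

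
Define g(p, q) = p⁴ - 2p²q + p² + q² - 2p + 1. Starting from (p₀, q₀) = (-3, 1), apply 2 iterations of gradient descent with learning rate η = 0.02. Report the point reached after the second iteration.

∇g = (4p³ - 4pq + 2p - 2, -2p² + 2q)
(p₁, q₁) = (-3, 1) − 0.02·(-104, -16) = (-0.92, 1.32)
(p₂, q₂) = (-0.92, 1.32) − 0.02·(-2.097152, 0.9472) = (-0.87805696, 1.301056)

(-0.87805696, 1.301056)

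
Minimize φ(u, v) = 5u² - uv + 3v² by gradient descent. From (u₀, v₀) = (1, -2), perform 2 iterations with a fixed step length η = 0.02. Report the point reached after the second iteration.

(0.5732, -1.516)

∇φ = (10u - v, -u + 6v)
Step 1: at (1, -2), ∇φ = (12, -13) → (1, -2) − 0.02·(12, -13) = (0.76, -1.74)
Step 2: at (0.76, -1.74), ∇φ = (9.34, -11.2) → (0.76, -1.74) − 0.02·(9.34, -11.2) = (0.5732, -1.516)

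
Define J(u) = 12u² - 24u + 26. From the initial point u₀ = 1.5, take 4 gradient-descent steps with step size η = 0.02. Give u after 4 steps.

J′(u) = 24u - 24
u₁ = 1.5 − 0.02·12 = 1.26
u₂ = 1.26 − 0.02·6.24 = 1.1352
u₃ = 1.1352 − 0.02·3.2448 = 1.070304
u₄ = 1.070304 − 0.02·1.687296 = 1.03655808

1.03655808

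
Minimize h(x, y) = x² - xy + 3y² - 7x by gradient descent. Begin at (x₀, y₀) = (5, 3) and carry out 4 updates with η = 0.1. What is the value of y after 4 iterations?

∇h = (2x - y - 7, -x + 6y)
Step 1: at (5, 3), ∇h = (0, 13) → (5, 3) − 0.1·(0, 13) = (5, 1.7)
Step 2: at (5, 1.7), ∇h = (1.3, 5.2) → (5, 1.7) − 0.1·(1.3, 5.2) = (4.87, 1.18)
Step 3: at (4.87, 1.18), ∇h = (1.56, 2.21) → (4.87, 1.18) − 0.1·(1.56, 2.21) = (4.714, 0.959)
Step 4: at (4.714, 0.959), ∇h = (1.469, 1.04) → (4.714, 0.959) − 0.1·(1.469, 1.04) = (4.5671, 0.855)
y = 0.855

0.855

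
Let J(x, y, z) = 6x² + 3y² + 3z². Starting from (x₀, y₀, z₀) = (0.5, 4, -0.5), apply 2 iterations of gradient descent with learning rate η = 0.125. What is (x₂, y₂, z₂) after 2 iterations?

∇J = (12x, 6y, 6z)
(x₁, y₁, z₁) = (0.5, 4, -0.5) − 0.125·(6, 24, -3) = (-0.25, 1, -0.125)
(x₂, y₂, z₂) = (-0.25, 1, -0.125) − 0.125·(-3, 6, -0.75) = (0.125, 0.25, -0.03125)

(0.125, 0.25, -0.03125)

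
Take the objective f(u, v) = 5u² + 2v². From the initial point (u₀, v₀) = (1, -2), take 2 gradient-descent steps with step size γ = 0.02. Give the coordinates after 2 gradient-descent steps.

∇f = (10u, 4v)
Step 1: at (1, -2), ∇f = (10, -8) → (1, -2) − 0.02·(10, -8) = (0.8, -1.84)
Step 2: at (0.8, -1.84), ∇f = (8, -7.36) → (0.8, -1.84) − 0.02·(8, -7.36) = (0.64, -1.6928)

(0.64, -1.6928)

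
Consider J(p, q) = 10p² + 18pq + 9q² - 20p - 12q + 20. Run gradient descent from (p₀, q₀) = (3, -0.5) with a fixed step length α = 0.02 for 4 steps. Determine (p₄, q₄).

(2.25979264, -1.48571648)

∇J = (20p + 18q - 20, 18p + 18q - 12)
(p₁, q₁) = (3, -0.5) − 0.02·(31, 33) = (2.38, -1.16)
(p₂, q₂) = (2.38, -1.16) − 0.02·(6.72, 9.96) = (2.2456, -1.3592)
(p₃, q₃) = (2.2456, -1.3592) − 0.02·(0.4464, 3.9552) = (2.236672, -1.438304)
(p₄, q₄) = (2.236672, -1.438304) − 0.02·(-1.156032, 2.370624) = (2.25979264, -1.48571648)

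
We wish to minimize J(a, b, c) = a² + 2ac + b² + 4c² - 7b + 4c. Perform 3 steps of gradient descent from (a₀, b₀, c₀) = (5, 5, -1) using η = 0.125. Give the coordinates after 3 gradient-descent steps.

(2.953125, 4.1328125, -1.359375)

∇J = (2a + 2c, 2b - 7, 2a + 8c + 4)
(a₁, b₁, c₁) = (5, 5, -1) − 0.125·(8, 3, 6) = (4, 4.625, -1.75)
(a₂, b₂, c₂) = (4, 4.625, -1.75) − 0.125·(4.5, 2.25, -2) = (3.4375, 4.34375, -1.5)
(a₃, b₃, c₃) = (3.4375, 4.34375, -1.5) − 0.125·(3.875, 1.6875, -1.125) = (2.953125, 4.1328125, -1.359375)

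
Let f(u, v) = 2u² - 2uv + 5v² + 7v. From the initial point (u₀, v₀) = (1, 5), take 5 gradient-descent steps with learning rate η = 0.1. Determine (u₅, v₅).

(-0.02736, -0.66832)

∇f = (4u - 2v, -2u + 10v + 7)
Step 1: at (1, 5), ∇f = (-6, 55) → (1, 5) − 0.1·(-6, 55) = (1.6, -0.5)
Step 2: at (1.6, -0.5), ∇f = (7.4, -1.2) → (1.6, -0.5) − 0.1·(7.4, -1.2) = (0.86, -0.38)
Step 3: at (0.86, -0.38), ∇f = (4.2, 1.48) → (0.86, -0.38) − 0.1·(4.2, 1.48) = (0.44, -0.528)
Step 4: at (0.44, -0.528), ∇f = (2.816, 0.84) → (0.44, -0.528) − 0.1·(2.816, 0.84) = (0.1584, -0.612)
Step 5: at (0.1584, -0.612), ∇f = (1.8576, 0.5632) → (0.1584, -0.612) − 0.1·(1.8576, 0.5632) = (-0.02736, -0.66832)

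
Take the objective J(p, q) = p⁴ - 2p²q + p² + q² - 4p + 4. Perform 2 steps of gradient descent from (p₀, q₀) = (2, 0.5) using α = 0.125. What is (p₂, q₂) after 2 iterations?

(0.03125, 1.59375)

∇J = (4p³ - 4pq + 2p - 4, -2p² + 2q)
(p₁, q₁) = (2, 0.5) − 0.125·(28, -7) = (-1.5, 1.375)
(p₂, q₂) = (-1.5, 1.375) − 0.125·(-12.25, -1.75) = (0.03125, 1.59375)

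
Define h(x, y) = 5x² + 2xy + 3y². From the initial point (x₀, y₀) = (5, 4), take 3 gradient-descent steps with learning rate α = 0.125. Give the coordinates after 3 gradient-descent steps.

∇h = (10x + 2y, 2x + 6y)
Step 1: at (5, 4), ∇h = (58, 34) → (5, 4) − 0.125·(58, 34) = (-2.25, -0.25)
Step 2: at (-2.25, -0.25), ∇h = (-23, -6) → (-2.25, -0.25) − 0.125·(-23, -6) = (0.625, 0.5)
Step 3: at (0.625, 0.5), ∇h = (7.25, 4.25) → (0.625, 0.5) − 0.125·(7.25, 4.25) = (-0.28125, -0.03125)

(-0.28125, -0.03125)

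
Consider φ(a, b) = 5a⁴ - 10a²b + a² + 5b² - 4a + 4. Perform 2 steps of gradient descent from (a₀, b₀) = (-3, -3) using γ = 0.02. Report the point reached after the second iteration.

(-615.9264, 26.432)

∇φ = (20a³ - 20ab + 2a - 4, -10a² + 10b)
Step 1: at (-3, -3), ∇φ = (-730, -120) → (-3, -3) − 0.02·(-730, -120) = (11.6, -0.6)
Step 2: at (11.6, -0.6), ∇φ = (31376.32, -1351.6) → (11.6, -0.6) − 0.02·(31376.32, -1351.6) = (-615.9264, 26.432)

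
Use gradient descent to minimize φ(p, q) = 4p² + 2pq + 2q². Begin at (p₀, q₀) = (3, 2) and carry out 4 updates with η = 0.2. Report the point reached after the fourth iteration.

∇φ = (8p + 2q, 2p + 4q)
Step 1: at (3, 2), ∇φ = (28, 14) → (3, 2) − 0.2·(28, 14) = (-2.6, -0.8)
Step 2: at (-2.6, -0.8), ∇φ = (-22.4, -8.4) → (-2.6, -0.8) − 0.2·(-22.4, -8.4) = (1.88, 0.88)
Step 3: at (1.88, 0.88), ∇φ = (16.8, 7.28) → (1.88, 0.88) − 0.2·(16.8, 7.28) = (-1.48, -0.576)
Step 4: at (-1.48, -0.576), ∇φ = (-12.992, -5.264) → (-1.48, -0.576) − 0.2·(-12.992, -5.264) = (1.1184, 0.4768)

(1.1184, 0.4768)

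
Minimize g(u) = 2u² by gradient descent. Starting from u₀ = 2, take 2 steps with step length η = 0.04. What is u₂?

g′(u) = 4u
Step 1: g′(2) = 8; u₁ = 2 − 0.04·8 = 1.68
Step 2: g′(1.68) = 6.72; u₂ = 1.68 − 0.04·6.72 = 1.4112

1.4112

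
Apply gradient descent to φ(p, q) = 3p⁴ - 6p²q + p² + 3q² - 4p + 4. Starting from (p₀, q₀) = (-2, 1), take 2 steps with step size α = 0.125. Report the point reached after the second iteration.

(-722.5, 48.8125)

∇φ = (12p³ - 12pq + 2p - 4, -6p² + 6q)
Step 1: at (-2, 1), ∇φ = (-80, -18) → (-2, 1) − 0.125·(-80, -18) = (8, 3.25)
Step 2: at (8, 3.25), ∇φ = (5844, -364.5) → (8, 3.25) − 0.125·(5844, -364.5) = (-722.5, 48.8125)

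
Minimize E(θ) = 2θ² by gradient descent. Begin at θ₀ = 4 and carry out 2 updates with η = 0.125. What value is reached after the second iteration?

E′(θ) = 4θ
Step 1: E′(4) = 16; θ₁ = 4 − 0.125·16 = 2
Step 2: E′(2) = 8; θ₂ = 2 − 0.125·8 = 1

1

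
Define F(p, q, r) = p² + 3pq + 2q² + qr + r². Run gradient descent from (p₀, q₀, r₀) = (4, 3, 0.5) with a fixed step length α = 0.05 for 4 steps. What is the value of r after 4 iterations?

∇F = (2p + 3q, 3p + 4q + r, q + 2r)
Step 1: at (4, 3, 0.5), ∇F = (17, 24.5, 4) → (4, 3, 0.5) − 0.05·(17, 24.5, 4) = (3.15, 1.775, 0.3)
Step 2: at (3.15, 1.775, 0.3), ∇F = (11.625, 16.85, 2.375) → (3.15, 1.775, 0.3) − 0.05·(11.625, 16.85, 2.375) = (2.56875, 0.9325, 0.18125)
Step 3: at (2.56875, 0.9325, 0.18125), ∇F = (7.935, 11.6175, 1.295) → (2.56875, 0.9325, 0.18125) − 0.05·(7.935, 11.6175, 1.295) = (2.172, 0.351625, 0.1165)
Step 4: at (2.172, 0.351625, 0.1165), ∇F = (5.398875, 8.039, 0.584625) → (2.172, 0.351625, 0.1165) − 0.05·(5.398875, 8.039, 0.584625) = (1.90205625, -0.050325, 0.08726875)
r = 0.08726875

0.08726875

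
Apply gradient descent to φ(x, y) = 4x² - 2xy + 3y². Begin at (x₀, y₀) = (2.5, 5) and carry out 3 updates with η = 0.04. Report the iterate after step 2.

∇φ = (8x - 2y, -2x + 6y)
Step 1: at (2.5, 5), ∇φ = (10, 25) → (2.5, 5) − 0.04·(10, 25) = (2.1, 4)
Step 2: at (2.1, 4), ∇φ = (8.8, 19.8) → (2.1, 4) − 0.04·(8.8, 19.8) = (1.748, 3.208)

(1.748, 3.208)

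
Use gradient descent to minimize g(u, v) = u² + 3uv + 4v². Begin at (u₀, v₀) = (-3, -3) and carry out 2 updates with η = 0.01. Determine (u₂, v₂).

∇g = (2u + 3v, 3u + 8v)
(u₁, v₁) = (-3, -3) − 0.01·(-15, -33) = (-2.85, -2.67)
(u₂, v₂) = (-2.85, -2.67) − 0.01·(-13.71, -29.91) = (-2.7129, -2.3709)

(-2.7129, -2.3709)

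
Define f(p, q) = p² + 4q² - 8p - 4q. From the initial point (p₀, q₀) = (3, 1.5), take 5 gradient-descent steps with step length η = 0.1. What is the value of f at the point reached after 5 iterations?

-16.892625408

∇f = (2p - 8, 8q - 4)
Step 1: at (3, 1.5), ∇f = (-2, 8) → (3, 1.5) − 0.1·(-2, 8) = (3.2, 0.7)
Step 2: at (3.2, 0.7), ∇f = (-1.6, 1.6) → (3.2, 0.7) − 0.1·(-1.6, 1.6) = (3.36, 0.54)
Step 3: at (3.36, 0.54), ∇f = (-1.28, 0.32) → (3.36, 0.54) − 0.1·(-1.28, 0.32) = (3.488, 0.508)
Step 4: at (3.488, 0.508), ∇f = (-1.024, 0.064) → (3.488, 0.508) − 0.1·(-1.024, 0.064) = (3.5904, 0.5016)
Step 5: at (3.5904, 0.5016), ∇f = (-0.8192, 0.0128) → (3.5904, 0.5016) − 0.1·(-0.8192, 0.0128) = (3.67232, 0.50032)
f(3.67232, 0.50032) = -16.892625408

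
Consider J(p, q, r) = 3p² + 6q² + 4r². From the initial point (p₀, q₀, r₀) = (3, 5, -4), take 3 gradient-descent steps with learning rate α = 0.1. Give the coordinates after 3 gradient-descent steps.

∇J = (6p, 12q, 8r)
Step 1: at (3, 5, -4), ∇J = (18, 60, -32) → (3, 5, -4) − 0.1·(18, 60, -32) = (1.2, -1, -0.8)
Step 2: at (1.2, -1, -0.8), ∇J = (7.2, -12, -6.4) → (1.2, -1, -0.8) − 0.1·(7.2, -12, -6.4) = (0.48, 0.2, -0.16)
Step 3: at (0.48, 0.2, -0.16), ∇J = (2.88, 2.4, -1.28) → (0.48, 0.2, -0.16) − 0.1·(2.88, 2.4, -1.28) = (0.192, -0.04, -0.032)

(0.192, -0.04, -0.032)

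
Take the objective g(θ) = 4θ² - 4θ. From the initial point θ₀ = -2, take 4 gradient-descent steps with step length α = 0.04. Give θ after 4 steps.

-0.0345344

g′(θ) = 8θ - 4
Step 1: g′(-2) = -20; θ₁ = -2 − 0.04·(-20) = -1.2
Step 2: g′(-1.2) = -13.6; θ₂ = -1.2 − 0.04·(-13.6) = -0.656
Step 3: g′(-0.656) = -9.248; θ₃ = -0.656 − 0.04·(-9.248) = -0.28608
Step 4: g′(-0.28608) = -6.28864; θ₄ = -0.28608 − 0.04·(-6.28864) = -0.0345344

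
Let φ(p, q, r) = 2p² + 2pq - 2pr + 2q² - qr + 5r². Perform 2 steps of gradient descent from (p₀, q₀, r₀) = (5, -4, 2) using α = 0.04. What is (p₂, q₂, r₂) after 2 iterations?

∇φ = (4p + 2q - 2r, 2p + 4q - r, -2p - q + 10r)
(p₁, q₁, r₁) = (5, -4, 2) − 0.04·(8, -8, 14) = (4.68, -3.68, 1.44)
(p₂, q₂, r₂) = (4.68, -3.68, 1.44) − 0.04·(8.48, -6.8, 8.72) = (4.3408, -3.408, 1.0912)

(4.3408, -3.408, 1.0912)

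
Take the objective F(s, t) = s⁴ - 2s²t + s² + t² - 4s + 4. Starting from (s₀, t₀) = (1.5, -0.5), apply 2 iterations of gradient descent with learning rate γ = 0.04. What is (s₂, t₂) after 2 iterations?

∇F = (4s³ - 4st + 2s - 4, -2s² + 2t)
(s₁, t₁) = (1.5, -0.5) − 0.04·(15.5, -5.5) = (0.88, -0.28)
(s₂, t₂) = (0.88, -0.28) − 0.04·(1.471488, -2.1088) = (0.82114048, -0.195648)

(0.82114048, -0.195648)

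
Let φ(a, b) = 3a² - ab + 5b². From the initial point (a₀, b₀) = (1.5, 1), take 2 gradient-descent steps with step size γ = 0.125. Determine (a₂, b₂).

∇φ = (6a - b, -a + 10b)
Step 1: at (1.5, 1), ∇φ = (8, 8.5) → (1.5, 1) − 0.125·(8, 8.5) = (0.5, -0.0625)
Step 2: at (0.5, -0.0625), ∇φ = (3.0625, -1.125) → (0.5, -0.0625) − 0.125·(3.0625, -1.125) = (0.1171875, 0.078125)

(0.1171875, 0.078125)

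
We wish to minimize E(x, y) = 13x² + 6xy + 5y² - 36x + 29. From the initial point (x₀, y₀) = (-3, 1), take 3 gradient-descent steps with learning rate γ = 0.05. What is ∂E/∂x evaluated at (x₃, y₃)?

∇E = (26x + 6y - 36, 6x + 10y)
Step 1: at (-3, 1), ∇E = (-108, -8) → (-3, 1) − 0.05·(-108, -8) = (2.4, 1.4)
Step 2: at (2.4, 1.4), ∇E = (34.8, 28.4) → (2.4, 1.4) − 0.05·(34.8, 28.4) = (0.66, -0.02)
Step 3: at (0.66, -0.02), ∇E = (-18.96, 3.76) → (0.66, -0.02) − 0.05·(-18.96, 3.76) = (1.608, -0.208)
∂E/∂x at (1.608, -0.208) = 4.56

4.56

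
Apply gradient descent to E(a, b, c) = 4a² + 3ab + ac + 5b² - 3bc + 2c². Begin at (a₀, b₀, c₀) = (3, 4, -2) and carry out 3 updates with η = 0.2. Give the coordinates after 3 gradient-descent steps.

(-9.16, -15.736, 4.2)

∇E = (8a + 3b + c, 3a + 10b - 3c, a - 3b + 4c)
(a₁, b₁, c₁) = (3, 4, -2) − 0.2·(34, 55, -17) = (-3.8, -7, 1.4)
(a₂, b₂, c₂) = (-3.8, -7, 1.4) − 0.2·(-50, -85.6, 22.8) = (6.2, 10.12, -3.16)
(a₃, b₃, c₃) = (6.2, 10.12, -3.16) − 0.2·(76.8, 129.28, -36.8) = (-9.16, -15.736, 4.2)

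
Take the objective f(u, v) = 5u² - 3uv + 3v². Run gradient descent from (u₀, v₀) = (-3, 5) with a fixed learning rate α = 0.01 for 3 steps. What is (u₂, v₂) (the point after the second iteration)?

∇f = (10u - 3v, -3u + 6v)
(u₁, v₁) = (-3, 5) − 0.01·(-45, 39) = (-2.55, 4.61)
(u₂, v₂) = (-2.55, 4.61) − 0.01·(-39.33, 35.31) = (-2.1567, 4.2569)

(-2.1567, 4.2569)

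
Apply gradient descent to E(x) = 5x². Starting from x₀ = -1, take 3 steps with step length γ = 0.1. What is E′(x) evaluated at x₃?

0

E′(x) = 10x
Step 1: E′(-1) = -10; x₁ = -1 − 0.1·(-10) = 0
Step 2: E′(0) = 0; x₂ = 0 − 0.1·0 = 0
Step 3: E′(0) = 0; x₃ = 0 − 0.1·0 = 0
E′(x) at (0) = 0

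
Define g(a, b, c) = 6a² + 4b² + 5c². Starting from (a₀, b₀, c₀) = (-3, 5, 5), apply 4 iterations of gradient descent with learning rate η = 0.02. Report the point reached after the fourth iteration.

(-1.00086528, 2.4893568, 2.048)

∇g = (12a, 8b, 10c)
Step 1: at (-3, 5, 5), ∇g = (-36, 40, 50) → (-3, 5, 5) − 0.02·(-36, 40, 50) = (-2.28, 4.2, 4)
Step 2: at (-2.28, 4.2, 4), ∇g = (-27.36, 33.6, 40) → (-2.28, 4.2, 4) − 0.02·(-27.36, 33.6, 40) = (-1.7328, 3.528, 3.2)
Step 3: at (-1.7328, 3.528, 3.2), ∇g = (-20.7936, 28.224, 32) → (-1.7328, 3.528, 3.2) − 0.02·(-20.7936, 28.224, 32) = (-1.316928, 2.96352, 2.56)
Step 4: at (-1.316928, 2.96352, 2.56), ∇g = (-15.803136, 23.70816, 25.6) → (-1.316928, 2.96352, 2.56) − 0.02·(-15.803136, 23.70816, 25.6) = (-1.00086528, 2.4893568, 2.048)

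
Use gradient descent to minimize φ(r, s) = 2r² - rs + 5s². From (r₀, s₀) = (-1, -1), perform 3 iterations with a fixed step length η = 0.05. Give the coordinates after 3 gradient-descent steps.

∇φ = (4r - s, -r + 10s)
Step 1: at (-1, -1), ∇φ = (-3, -9) → (-1, -1) − 0.05·(-3, -9) = (-0.85, -0.55)
Step 2: at (-0.85, -0.55), ∇φ = (-2.85, -4.65) → (-0.85, -0.55) − 0.05·(-2.85, -4.65) = (-0.7075, -0.3175)
Step 3: at (-0.7075, -0.3175), ∇φ = (-2.5125, -2.4675) → (-0.7075, -0.3175) − 0.05·(-2.5125, -2.4675) = (-0.581875, -0.194125)

(-0.581875, -0.194125)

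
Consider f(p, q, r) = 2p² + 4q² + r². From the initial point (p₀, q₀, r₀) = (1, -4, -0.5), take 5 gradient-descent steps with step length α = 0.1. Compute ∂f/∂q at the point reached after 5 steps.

-0.01024

∇f = (4p, 8q, 2r)
(p₁, q₁, r₁) = (1, -4, -0.5) − 0.1·(4, -32, -1) = (0.6, -0.8, -0.4)
(p₂, q₂, r₂) = (0.6, -0.8, -0.4) − 0.1·(2.4, -6.4, -0.8) = (0.36, -0.16, -0.32)
(p₃, q₃, r₃) = (0.36, -0.16, -0.32) − 0.1·(1.44, -1.28, -0.64) = (0.216, -0.032, -0.256)
(p₄, q₄, r₄) = (0.216, -0.032, -0.256) − 0.1·(0.864, -0.256, -0.512) = (0.1296, -0.0064, -0.2048)
(p₅, q₅, r₅) = (0.1296, -0.0064, -0.2048) − 0.1·(0.5184, -0.0512, -0.4096) = (0.07776, -0.00128, -0.16384)
∂f/∂q at (0.07776, -0.00128, -0.16384) = -0.01024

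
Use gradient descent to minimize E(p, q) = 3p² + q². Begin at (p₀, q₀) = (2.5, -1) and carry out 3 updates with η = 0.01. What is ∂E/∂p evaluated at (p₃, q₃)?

12.45876

∇E = (6p, 2q)
Step 1: at (2.5, -1), ∇E = (15, -2) → (2.5, -1) − 0.01·(15, -2) = (2.35, -0.98)
Step 2: at (2.35, -0.98), ∇E = (14.1, -1.96) → (2.35, -0.98) − 0.01·(14.1, -1.96) = (2.209, -0.9604)
Step 3: at (2.209, -0.9604), ∇E = (13.254, -1.9208) → (2.209, -0.9604) − 0.01·(13.254, -1.9208) = (2.07646, -0.941192)
∂E/∂p at (2.07646, -0.941192) = 12.45876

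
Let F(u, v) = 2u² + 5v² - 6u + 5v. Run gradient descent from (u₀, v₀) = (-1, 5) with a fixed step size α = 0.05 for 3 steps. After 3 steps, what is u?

0.22

∇F = (4u - 6, 10v + 5)
(u₁, v₁) = (-1, 5) − 0.05·(-10, 55) = (-0.5, 2.25)
(u₂, v₂) = (-0.5, 2.25) − 0.05·(-8, 27.5) = (-0.1, 0.875)
(u₃, v₃) = (-0.1, 0.875) − 0.05·(-6.4, 13.75) = (0.22, 0.1875)
u = 0.22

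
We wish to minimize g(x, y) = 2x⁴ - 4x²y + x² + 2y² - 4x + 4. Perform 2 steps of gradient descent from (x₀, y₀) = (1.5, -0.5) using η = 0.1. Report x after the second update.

∇g = (8x³ - 8xy + 2x - 4, -4x² + 4y)
(x₁, y₁) = (1.5, -0.5) − 0.1·(32, -11) = (-1.7, 0.6)
(x₂, y₂) = (-1.7, 0.6) − 0.1·(-38.544, -9.16) = (2.1544, 1.516)
x = 2.1544

2.1544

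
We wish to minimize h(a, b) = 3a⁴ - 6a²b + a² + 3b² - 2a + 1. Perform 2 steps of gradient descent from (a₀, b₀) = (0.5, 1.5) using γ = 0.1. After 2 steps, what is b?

∇h = (12a³ - 12ab + 2a - 2, -6a² + 6b)
Step 1: at (0.5, 1.5), ∇h = (-8.5, 7.5) → (0.5, 1.5) − 0.1·(-8.5, 7.5) = (1.35, 0.75)
Step 2: at (1.35, 0.75), ∇h = (18.0745, -6.435) → (1.35, 0.75) − 0.1·(18.0745, -6.435) = (-0.45745, 1.3935)
b = 1.3935

1.3935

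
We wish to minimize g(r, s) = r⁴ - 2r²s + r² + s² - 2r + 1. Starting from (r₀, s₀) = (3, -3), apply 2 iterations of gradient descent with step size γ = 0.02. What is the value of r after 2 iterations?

0.07033088

∇g = (4r³ - 4rs + 2r - 2, -2r² + 2s)
(r₁, s₁) = (3, -3) − 0.02·(148, -24) = (0.04, -2.52)
(r₂, s₂) = (0.04, -2.52) − 0.02·(-1.516544, -5.0432) = (0.07033088, -2.419136)
r = 0.07033088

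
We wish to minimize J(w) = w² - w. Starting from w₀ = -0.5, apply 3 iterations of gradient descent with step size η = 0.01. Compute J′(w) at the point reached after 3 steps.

-1.882384

J′(w) = 2w - 1
w₁ = -0.5 − 0.01·(-2) = -0.48
w₂ = -0.48 − 0.01·(-1.96) = -0.4604
w₃ = -0.4604 − 0.01·(-1.9208) = -0.441192
J′(w) at (-0.441192) = -1.882384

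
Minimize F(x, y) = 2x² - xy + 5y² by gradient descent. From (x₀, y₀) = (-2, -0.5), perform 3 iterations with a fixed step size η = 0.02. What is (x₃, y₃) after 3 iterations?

∇F = (4x - y, -x + 10y)
Step 1: at (-2, -0.5), ∇F = (-7.5, -3) → (-2, -0.5) − 0.02·(-7.5, -3) = (-1.85, -0.44)
Step 2: at (-1.85, -0.44), ∇F = (-6.96, -2.55) → (-1.85, -0.44) − 0.02·(-6.96, -2.55) = (-1.7108, -0.389)
Step 3: at (-1.7108, -0.389), ∇F = (-6.4542, -2.1792) → (-1.7108, -0.389) − 0.02·(-6.4542, -2.1792) = (-1.581716, -0.345416)

(-1.581716, -0.345416)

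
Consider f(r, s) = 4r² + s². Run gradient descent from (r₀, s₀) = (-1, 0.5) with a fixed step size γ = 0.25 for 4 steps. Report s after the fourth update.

∇f = (8r, 2s)
Step 1: at (-1, 0.5), ∇f = (-8, 1) → (-1, 0.5) − 0.25·(-8, 1) = (1, 0.25)
Step 2: at (1, 0.25), ∇f = (8, 0.5) → (1, 0.25) − 0.25·(8, 0.5) = (-1, 0.125)
Step 3: at (-1, 0.125), ∇f = (-8, 0.25) → (-1, 0.125) − 0.25·(-8, 0.25) = (1, 0.0625)
Step 4: at (1, 0.0625), ∇f = (8, 0.125) → (1, 0.0625) − 0.25·(8, 0.125) = (-1, 0.03125)
s = 0.03125

0.03125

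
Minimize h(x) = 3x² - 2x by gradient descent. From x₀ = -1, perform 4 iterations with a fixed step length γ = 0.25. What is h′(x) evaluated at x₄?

-0.5

h′(x) = 6x - 2
Step 1: h′(-1) = -8; x₁ = -1 − 0.25·(-8) = 1
Step 2: h′(1) = 4; x₂ = 1 − 0.25·4 = 0
Step 3: h′(0) = -2; x₃ = 0 − 0.25·(-2) = 0.5
Step 4: h′(0.5) = 1; x₄ = 0.5 − 0.25·1 = 0.25
h′(x) at (0.25) = -0.5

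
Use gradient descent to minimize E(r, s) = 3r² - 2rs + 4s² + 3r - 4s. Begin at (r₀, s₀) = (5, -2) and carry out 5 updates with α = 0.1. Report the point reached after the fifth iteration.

(-0.25328, 0.47728)

∇E = (6r - 2s + 3, -2r + 8s - 4)
Step 1: at (5, -2), ∇E = (37, -30) → (5, -2) − 0.1·(37, -30) = (1.3, 1)
Step 2: at (1.3, 1), ∇E = (8.8, 1.4) → (1.3, 1) − 0.1·(8.8, 1.4) = (0.42, 0.86)
Step 3: at (0.42, 0.86), ∇E = (3.8, 2.04) → (0.42, 0.86) − 0.1·(3.8, 2.04) = (0.04, 0.656)
Step 4: at (0.04, 0.656), ∇E = (1.928, 1.168) → (0.04, 0.656) − 0.1·(1.928, 1.168) = (-0.1528, 0.5392)
Step 5: at (-0.1528, 0.5392), ∇E = (1.0048, 0.6192) → (-0.1528, 0.5392) − 0.1·(1.0048, 0.6192) = (-0.25328, 0.47728)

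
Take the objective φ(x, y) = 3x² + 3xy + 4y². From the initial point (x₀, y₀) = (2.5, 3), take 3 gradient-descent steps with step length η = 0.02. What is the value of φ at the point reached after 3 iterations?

∇φ = (6x + 3y, 3x + 8y)
Step 1: at (2.5, 3), ∇φ = (24, 31.5) → (2.5, 3) − 0.02·(24, 31.5) = (2.02, 2.37)
Step 2: at (2.02, 2.37), ∇φ = (19.23, 25.02) → (2.02, 2.37) − 0.02·(19.23, 25.02) = (1.6354, 1.8696)
Step 3: at (1.6354, 1.8696), ∇φ = (15.4212, 19.863) → (1.6354, 1.8696) − 0.02·(15.4212, 19.863) = (1.326976, 1.47234)
φ(1.326976, 1.47234) = 19.815015747648

19.815015747648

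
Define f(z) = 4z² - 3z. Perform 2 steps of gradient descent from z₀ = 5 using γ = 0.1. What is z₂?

f′(z) = 8z - 3
Step 1: f′(5) = 37; z₁ = 5 − 0.1·37 = 1.3
Step 2: f′(1.3) = 7.4; z₂ = 1.3 − 0.1·7.4 = 0.56

0.56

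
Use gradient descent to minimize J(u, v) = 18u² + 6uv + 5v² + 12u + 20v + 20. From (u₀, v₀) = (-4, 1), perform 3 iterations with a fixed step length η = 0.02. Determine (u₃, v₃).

(-0.510592, 0.07648)

∇J = (36u + 6v + 12, 6u + 10v + 20)
Step 1: at (-4, 1), ∇J = (-126, 6) → (-4, 1) − 0.02·(-126, 6) = (-1.48, 0.88)
Step 2: at (-1.48, 0.88), ∇J = (-36, 19.92) → (-1.48, 0.88) − 0.02·(-36, 19.92) = (-0.76, 0.4816)
Step 3: at (-0.76, 0.4816), ∇J = (-12.4704, 20.256) → (-0.76, 0.4816) − 0.02·(-12.4704, 20.256) = (-0.510592, 0.07648)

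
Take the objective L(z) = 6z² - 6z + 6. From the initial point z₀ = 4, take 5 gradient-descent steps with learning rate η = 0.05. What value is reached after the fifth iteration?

0.53584

L′(z) = 12z - 6
z₁ = 4 − 0.05·42 = 1.9
z₂ = 1.9 − 0.05·16.8 = 1.06
z₃ = 1.06 − 0.05·6.72 = 0.724
z₄ = 0.724 − 0.05·2.688 = 0.5896
z₅ = 0.5896 − 0.05·1.0752 = 0.53584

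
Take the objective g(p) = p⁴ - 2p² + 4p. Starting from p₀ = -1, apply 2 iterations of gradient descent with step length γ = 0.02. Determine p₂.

-1.14562304

g′(p) = 4p³ - 4p + 4
p₁ = -1 − 0.02·4 = -1.08
p₂ = -1.08 − 0.02·3.281152 = -1.14562304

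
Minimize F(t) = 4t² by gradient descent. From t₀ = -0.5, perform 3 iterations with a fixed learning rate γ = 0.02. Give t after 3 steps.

F′(t) = 8t
Step 1: F′(-0.5) = -4; t₁ = -0.5 − 0.02·(-4) = -0.42
Step 2: F′(-0.42) = -3.36; t₂ = -0.42 − 0.02·(-3.36) = -0.3528
Step 3: F′(-0.3528) = -2.8224; t₃ = -0.3528 − 0.02·(-2.8224) = -0.296352

-0.296352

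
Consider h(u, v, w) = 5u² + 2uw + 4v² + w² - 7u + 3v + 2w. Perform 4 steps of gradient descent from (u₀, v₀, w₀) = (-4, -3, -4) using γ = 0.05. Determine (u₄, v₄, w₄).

∇h = (10u + 2w - 7, 8v + 3, 2u + 2w + 2)
Step 1: at (-4, -3, -4), ∇h = (-55, -21, -14) → (-4, -3, -4) − 0.05·(-55, -21, -14) = (-1.25, -1.95, -3.3)
Step 2: at (-1.25, -1.95, -3.3), ∇h = (-26.1, -12.6, -7.1) → (-1.25, -1.95, -3.3) − 0.05·(-26.1, -12.6, -7.1) = (0.055, -1.32, -2.945)
Step 3: at (0.055, -1.32, -2.945), ∇h = (-12.34, -7.56, -3.78) → (0.055, -1.32, -2.945) − 0.05·(-12.34, -7.56, -3.78) = (0.672, -0.942, -2.756)
Step 4: at (0.672, -0.942, -2.756), ∇h = (-5.792, -4.536, -2.168) → (0.672, -0.942, -2.756) − 0.05·(-5.792, -4.536, -2.168) = (0.9616, -0.7152, -2.6476)

(0.9616, -0.7152, -2.6476)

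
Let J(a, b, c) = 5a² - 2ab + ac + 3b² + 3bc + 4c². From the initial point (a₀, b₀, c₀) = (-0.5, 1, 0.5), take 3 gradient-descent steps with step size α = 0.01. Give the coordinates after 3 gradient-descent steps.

∇J = (10a - 2b + c, -2a + 6b + 3c, a + 3b + 8c)
Step 1: at (-0.5, 1, 0.5), ∇J = (-6.5, 8.5, 6.5) → (-0.5, 1, 0.5) − 0.01·(-6.5, 8.5, 6.5) = (-0.435, 0.915, 0.435)
Step 2: at (-0.435, 0.915, 0.435), ∇J = (-5.745, 7.665, 5.79) → (-0.435, 0.915, 0.435) − 0.01·(-5.745, 7.665, 5.79) = (-0.37755, 0.83835, 0.3771)
Step 3: at (-0.37755, 0.83835, 0.3771), ∇J = (-5.0751, 6.9165, 5.1543) → (-0.37755, 0.83835, 0.3771) − 0.01·(-5.0751, 6.9165, 5.1543) = (-0.326799, 0.769185, 0.325557)

(-0.326799, 0.769185, 0.325557)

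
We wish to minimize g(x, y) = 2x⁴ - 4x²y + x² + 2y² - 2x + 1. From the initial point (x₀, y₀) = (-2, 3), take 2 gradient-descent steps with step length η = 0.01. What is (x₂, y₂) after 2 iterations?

(-1.70611584, 3.045136)

∇g = (8x³ - 8xy + 2x - 2, -4x² + 4y)
Step 1: at (-2, 3), ∇g = (-22, -4) → (-2, 3) − 0.01·(-22, -4) = (-1.78, 3.04)
Step 2: at (-1.78, 3.04), ∇g = (-7.388416, -0.5136) → (-1.78, 3.04) − 0.01·(-7.388416, -0.5136) = (-1.70611584, 3.045136)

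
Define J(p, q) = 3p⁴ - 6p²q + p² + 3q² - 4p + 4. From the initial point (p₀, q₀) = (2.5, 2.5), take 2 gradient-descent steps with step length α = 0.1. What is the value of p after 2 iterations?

774.65995

∇J = (12p³ - 12pq + 2p - 4, -6p² + 6q)
Step 1: at (2.5, 2.5), ∇J = (113.5, -22.5) → (2.5, 2.5) − 0.1·(113.5, -22.5) = (-8.85, 4.75)
Step 2: at (-8.85, 4.75), ∇J = (-7835.0995, -441.435) → (-8.85, 4.75) − 0.1·(-7835.0995, -441.435) = (774.65995, 48.8935)
p = 774.65995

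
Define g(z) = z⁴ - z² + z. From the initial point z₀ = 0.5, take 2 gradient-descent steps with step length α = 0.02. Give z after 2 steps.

g′(z) = 4z³ - 2z + 1
z₁ = 0.5 − 0.02·0.5 = 0.49
z₂ = 0.49 − 0.02·0.490596 = 0.48018808

0.48018808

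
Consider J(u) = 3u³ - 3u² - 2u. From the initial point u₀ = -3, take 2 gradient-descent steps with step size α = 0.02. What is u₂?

-9.885448

J′(u) = 9u² - 6u - 2
u₁ = -3 − 0.02·97 = -4.94
u₂ = -4.94 − 0.02·247.2724 = -9.885448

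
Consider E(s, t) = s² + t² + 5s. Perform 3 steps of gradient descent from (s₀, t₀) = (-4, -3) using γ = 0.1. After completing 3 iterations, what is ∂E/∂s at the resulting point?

∇E = (2s + 5, 2t)
(s₁, t₁) = (-4, -3) − 0.1·(-3, -6) = (-3.7, -2.4)
(s₂, t₂) = (-3.7, -2.4) − 0.1·(-2.4, -4.8) = (-3.46, -1.92)
(s₃, t₃) = (-3.46, -1.92) − 0.1·(-1.92, -3.84) = (-3.268, -1.536)
∂E/∂s at (-3.268, -1.536) = -1.536

-1.536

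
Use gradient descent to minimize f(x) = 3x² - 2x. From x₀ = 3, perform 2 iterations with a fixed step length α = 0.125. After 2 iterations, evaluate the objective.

-0.25

f′(x) = 6x - 2
x₁ = 3 − 0.125·16 = 1
x₂ = 1 − 0.125·4 = 0.5
f(0.5) = -0.25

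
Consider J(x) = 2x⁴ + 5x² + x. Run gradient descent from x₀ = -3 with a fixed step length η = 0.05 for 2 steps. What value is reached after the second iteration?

-312.00625

J′(x) = 8x³ + 10x + 1
Step 1: J′(-3) = -245; x₁ = -3 − 0.05·(-245) = 9.25
Step 2: J′(9.25) = 6425.125; x₂ = 9.25 − 0.05·6425.125 = -312.00625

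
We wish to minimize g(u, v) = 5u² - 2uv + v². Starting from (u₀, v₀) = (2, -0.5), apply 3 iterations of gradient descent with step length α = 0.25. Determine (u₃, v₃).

(-8.5, 2)

∇g = (10u - 2v, -2u + 2v)
(u₁, v₁) = (2, -0.5) − 0.25·(21, -5) = (-3.25, 0.75)
(u₂, v₂) = (-3.25, 0.75) − 0.25·(-34, 8) = (5.25, -1.25)
(u₃, v₃) = (5.25, -1.25) − 0.25·(55, -13) = (-8.5, 2)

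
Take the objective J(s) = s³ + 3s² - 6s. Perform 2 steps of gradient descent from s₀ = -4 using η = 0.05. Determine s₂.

-6.7315

J′(s) = 3s² + 6s - 6
Step 1: J′(-4) = 18; s₁ = -4 − 0.05·18 = -4.9
Step 2: J′(-4.9) = 36.63; s₂ = -4.9 − 0.05·36.63 = -6.7315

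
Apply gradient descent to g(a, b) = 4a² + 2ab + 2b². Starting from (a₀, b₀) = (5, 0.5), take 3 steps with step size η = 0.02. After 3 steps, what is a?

2.937792

∇g = (8a + 2b, 2a + 4b)
Step 1: at (5, 0.5), ∇g = (41, 12) → (5, 0.5) − 0.02·(41, 12) = (4.18, 0.26)
Step 2: at (4.18, 0.26), ∇g = (33.96, 9.4) → (4.18, 0.26) − 0.02·(33.96, 9.4) = (3.5008, 0.072)
Step 3: at (3.5008, 0.072), ∇g = (28.1504, 7.2896) → (3.5008, 0.072) − 0.02·(28.1504, 7.2896) = (2.937792, -0.073792)
a = 2.937792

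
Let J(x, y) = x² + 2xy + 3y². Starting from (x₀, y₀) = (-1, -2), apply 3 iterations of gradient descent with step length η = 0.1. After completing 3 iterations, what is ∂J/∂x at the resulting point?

∇J = (2x + 2y, 2x + 6y)
(x₁, y₁) = (-1, -2) − 0.1·(-6, -14) = (-0.4, -0.6)
(x₂, y₂) = (-0.4, -0.6) − 0.1·(-2, -4.4) = (-0.2, -0.16)
(x₃, y₃) = (-0.2, -0.16) − 0.1·(-0.72, -1.36) = (-0.128, -0.024)
∂J/∂x at (-0.128, -0.024) = -0.304

-0.304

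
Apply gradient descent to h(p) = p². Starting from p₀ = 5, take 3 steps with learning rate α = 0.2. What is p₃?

1.08

h′(p) = 2p
p₁ = 5 − 0.2·10 = 3
p₂ = 3 − 0.2·6 = 1.8
p₃ = 1.8 − 0.2·3.6 = 1.08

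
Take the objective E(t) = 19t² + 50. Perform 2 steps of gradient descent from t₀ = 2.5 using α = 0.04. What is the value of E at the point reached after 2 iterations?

58.682544

E′(t) = 38t
t₁ = 2.5 − 0.04·95 = -1.3
t₂ = -1.3 − 0.04·(-49.4) = 0.676
E(0.676) = 58.682544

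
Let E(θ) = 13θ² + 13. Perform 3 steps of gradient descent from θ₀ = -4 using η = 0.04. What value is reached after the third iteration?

E′(θ) = 26θ
θ₁ = -4 − 0.04·(-104) = 0.16
θ₂ = 0.16 − 0.04·4.16 = -0.0064
θ₃ = -0.0064 − 0.04·(-0.1664) = 0.000256

0.000256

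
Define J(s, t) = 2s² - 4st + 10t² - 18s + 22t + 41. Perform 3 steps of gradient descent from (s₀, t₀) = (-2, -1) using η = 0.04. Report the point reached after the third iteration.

(0.132096, -1.219008)

∇J = (4s - 4t - 18, -4s + 20t + 22)
Step 1: at (-2, -1), ∇J = (-22, 10) → (-2, -1) − 0.04·(-22, 10) = (-1.12, -1.4)
Step 2: at (-1.12, -1.4), ∇J = (-16.88, -1.52) → (-1.12, -1.4) − 0.04·(-16.88, -1.52) = (-0.4448, -1.3392)
Step 3: at (-0.4448, -1.3392), ∇J = (-14.4224, -3.0048) → (-0.4448, -1.3392) − 0.04·(-14.4224, -3.0048) = (0.132096, -1.219008)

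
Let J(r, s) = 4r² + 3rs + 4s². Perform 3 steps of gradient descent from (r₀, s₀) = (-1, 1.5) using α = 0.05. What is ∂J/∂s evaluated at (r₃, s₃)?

∇J = (8r + 3s, 3r + 8s)
(r₁, s₁) = (-1, 1.5) − 0.05·(-3.5, 9) = (-0.825, 1.05)
(r₂, s₂) = (-0.825, 1.05) − 0.05·(-3.45, 5.925) = (-0.6525, 0.75375)
(r₃, s₃) = (-0.6525, 0.75375) − 0.05·(-2.95875, 4.0725) = (-0.5045625, 0.550125)
∂J/∂s at (-0.5045625, 0.550125) = 2.8873125

2.8873125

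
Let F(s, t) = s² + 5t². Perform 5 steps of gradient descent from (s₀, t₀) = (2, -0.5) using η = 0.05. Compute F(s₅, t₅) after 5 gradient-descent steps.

1.395934463525

∇F = (2s, 10t)
(s₁, t₁) = (2, -0.5) − 0.05·(4, -5) = (1.8, -0.25)
(s₂, t₂) = (1.8, -0.25) − 0.05·(3.6, -2.5) = (1.62, -0.125)
(s₃, t₃) = (1.62, -0.125) − 0.05·(3.24, -1.25) = (1.458, -0.0625)
(s₄, t₄) = (1.458, -0.0625) − 0.05·(2.916, -0.625) = (1.3122, -0.03125)
(s₅, t₅) = (1.3122, -0.03125) − 0.05·(2.6244, -0.3125) = (1.18098, -0.015625)
F(1.18098, -0.015625) = 1.395934463525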